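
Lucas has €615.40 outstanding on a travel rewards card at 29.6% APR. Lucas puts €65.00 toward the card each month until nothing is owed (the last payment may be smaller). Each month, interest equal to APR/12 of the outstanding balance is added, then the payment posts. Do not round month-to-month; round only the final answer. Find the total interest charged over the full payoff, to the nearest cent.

€94.13

Monthly rate r = 29.6%/12 = 2.46667% = 0.0246667.
Payoff takes n = ⌈−ln(1 − rB₀/P)/ln(1+r)⌉ = ⌈10.915⌉ = 11 payments; the last is €59.53.
Total paid = 10·€65.00 + €59.53 = €709.53.
Total interest = total paid − principal = €709.53 − €615.40 = €94.13.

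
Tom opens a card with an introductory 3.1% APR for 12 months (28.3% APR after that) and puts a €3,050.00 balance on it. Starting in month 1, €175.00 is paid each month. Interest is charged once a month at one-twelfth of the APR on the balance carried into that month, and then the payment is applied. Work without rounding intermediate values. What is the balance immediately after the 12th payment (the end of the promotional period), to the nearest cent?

€1,015.81

Promo months 1–12 at r₀ = 3.1%/12 = 0.00258333; months 13+ at r₁ = 28.3%/12 = 0.0235833.
After month 12: iterate B ← B·(1+r₀) − €175.00 for 12 months → €1,015.81.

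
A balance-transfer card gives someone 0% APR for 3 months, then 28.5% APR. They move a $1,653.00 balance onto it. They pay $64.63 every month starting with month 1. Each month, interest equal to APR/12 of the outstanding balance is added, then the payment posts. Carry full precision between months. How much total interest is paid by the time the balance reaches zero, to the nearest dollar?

$656

Promo months 1–3 at r₀ = 0%/12 = 0; months 4+ at r₁ = 28.5%/12 = 0.02375.
After month 3 (no interest yet): B = $1,653.00 − 3·$64.63 = $1,459.11.
Then at r₁ with $64.63/mo: n₂ = −ln(1 − r₁·B/P)/ln(1+r₁) ≈ 32.73 → 33 more payments.
Total paid = 35·$64.63 + $47.40 = $2,309.45; interest = $2,309.45 − $1,653.00 = $656.45.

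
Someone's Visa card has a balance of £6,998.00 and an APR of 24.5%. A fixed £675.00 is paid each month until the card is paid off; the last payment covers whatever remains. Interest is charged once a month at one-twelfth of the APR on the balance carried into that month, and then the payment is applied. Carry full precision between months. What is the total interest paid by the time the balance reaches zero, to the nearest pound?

£946

Monthly rate r = 24.5%/12 = 2.04167% = 0.0204167.
Payoff takes n = ⌈−ln(1 − rB₀/P)/ln(1+r)⌉ = ⌈11.768⌉ = 12 payments; the last is £519.36.
Total paid = 11·£675.00 + £519.36 = £7,944.36.
Total interest = total paid − principal = £7,944.36 − £6,998.00 = £946.36.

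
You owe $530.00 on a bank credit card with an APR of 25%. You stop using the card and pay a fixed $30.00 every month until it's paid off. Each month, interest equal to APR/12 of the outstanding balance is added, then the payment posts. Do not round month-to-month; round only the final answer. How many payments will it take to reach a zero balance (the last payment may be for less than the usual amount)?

Monthly rate r = 25%/12 = 2.08333% = 0.0208333.
Recurrence: B ← B·(1+r) − $30.00.
Month 1: interest $11.04; balance after payment $511.04.
Month 2: interest $10.65; balance after payment $491.69.
Closed form: n = −ln(1 − rB₀/P)/ln(1+r) = −ln(0.63194)/ln(1.02083) ≈ 22.258, so the balance reaches zero during payment 23.

23 payments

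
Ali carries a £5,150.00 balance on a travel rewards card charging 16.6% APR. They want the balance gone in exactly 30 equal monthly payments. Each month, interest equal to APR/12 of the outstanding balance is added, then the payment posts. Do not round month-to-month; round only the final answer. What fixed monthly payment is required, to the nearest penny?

Monthly rate r = 16.6%/12 = 1.38333% = 0.0138333.
Level-payment amortization: P = B₀·r / (1 − (1+r)^(−n)) = 5150.00·0.0138333 / (1 − 1.01383^(−30)).
Denominator 1 − (1+r)^(−30) = 0.337778895.
P = 71.2417 / 0.337778895 ≈ 210.91.

£210.91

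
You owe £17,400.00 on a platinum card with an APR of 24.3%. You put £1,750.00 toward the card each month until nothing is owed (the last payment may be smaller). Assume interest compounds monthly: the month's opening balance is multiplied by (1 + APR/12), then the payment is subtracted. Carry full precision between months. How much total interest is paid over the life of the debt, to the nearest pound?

Monthly rate r = 24.3%/12 = 2.025% = 0.02025.
Payoff takes n = ⌈−ln(1 − rB₀/P)/ln(1+r)⌉ = ⌈11.214⌉ = 12 payments; the last is £378.22.
Total paid = 11·£1,750.00 + £378.22 = £19,628.22.
Total interest = total paid − principal = £19,628.22 − £17,400.00 = £2,228.22.

£2,228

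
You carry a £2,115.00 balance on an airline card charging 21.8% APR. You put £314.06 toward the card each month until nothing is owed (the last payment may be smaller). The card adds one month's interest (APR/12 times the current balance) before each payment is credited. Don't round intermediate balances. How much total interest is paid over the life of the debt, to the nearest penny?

Monthly rate r = 21.8%/12 = 1.81667% = 0.0181667.
Payoff takes n = ⌈−ln(1 − rB₀/P)/ln(1+r)⌉ = ⌈7.248⌉ = 8 payments; the last is £78.54.
Total paid = 7·£314.06 + £78.54 = £2,276.96.
Total interest = total paid − principal = £2,276.96 − £2,115.00 = £161.96.

£161.96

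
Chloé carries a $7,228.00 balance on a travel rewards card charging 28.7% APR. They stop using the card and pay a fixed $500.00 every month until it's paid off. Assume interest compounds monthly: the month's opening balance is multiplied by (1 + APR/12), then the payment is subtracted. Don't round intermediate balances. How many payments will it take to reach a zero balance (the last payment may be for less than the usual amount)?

18 payments

Monthly rate r = 28.7%/12 = 2.39167% = 0.0239167.
Recurrence: B ← B·(1+r) − $500.00.
Month 1: interest $172.87; balance after payment $6,900.87.
Month 2: interest $165.05; balance after payment $6,565.92.
Closed form: n = −ln(1 − rB₀/P)/ln(1+r) = −ln(0.65426)/ln(1.02392) ≈ 17.950, so the balance reaches zero during payment 18.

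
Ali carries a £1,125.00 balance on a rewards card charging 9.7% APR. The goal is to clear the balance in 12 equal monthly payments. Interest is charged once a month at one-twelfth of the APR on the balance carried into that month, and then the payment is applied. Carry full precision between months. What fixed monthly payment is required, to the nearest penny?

Monthly rate r = 9.7%/12 = 0.808333% = 0.00808333.
Level-payment amortization: P = B₀·r / (1 − (1+r)^(−n)) = 1125.00·0.00808333 / (1 − 1.00808^(−12)).
Denominator 1 − (1+r)^(−12) = 0.0920900309.
P = 9.09375 / 0.0920900309 ≈ 98.75.

£98.75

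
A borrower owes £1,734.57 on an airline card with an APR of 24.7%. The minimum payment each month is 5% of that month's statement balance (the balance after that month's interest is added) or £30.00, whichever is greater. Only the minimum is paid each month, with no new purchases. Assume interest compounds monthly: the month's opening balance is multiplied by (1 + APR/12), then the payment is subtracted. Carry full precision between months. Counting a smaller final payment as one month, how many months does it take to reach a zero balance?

Monthly rate r = 24.7%/12 = 2.05833% = 0.0205833.
While 5% of the post-interest balance exceeds £30.00, each month B ← (B·(1+r))·(1 − 0.05), i.e. B shrinks by the factor (1+r)·0.95 = 0.96955.
This holds for months 1–35. Entering month 36 the balance is £587.78; 5% of the post-interest balance is now below £30.00, so the flat £30.00 minimum applies from here.
From month 36 a fixed £30.00 at rate r clears £587.78 in 26 more payments. Total: 35 + 26 = 61 months.

61 months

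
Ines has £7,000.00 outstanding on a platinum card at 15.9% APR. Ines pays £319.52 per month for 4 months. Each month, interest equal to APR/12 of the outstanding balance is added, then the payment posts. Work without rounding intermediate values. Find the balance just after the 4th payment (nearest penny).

Monthly rate r = 15.9%/12 = 1.325% = 0.01325.
Each month: B ← B·(1+r) − £319.52.
Month 1: interest £92.75; balance after payment £6,773.23.
Month 2: interest £89.75; balance after payment £6,543.46.
Month 3: interest £86.70; balance after payment £6,310.64.
Month 4: interest £83.62; balance after payment £6,074.73.

£6,074.73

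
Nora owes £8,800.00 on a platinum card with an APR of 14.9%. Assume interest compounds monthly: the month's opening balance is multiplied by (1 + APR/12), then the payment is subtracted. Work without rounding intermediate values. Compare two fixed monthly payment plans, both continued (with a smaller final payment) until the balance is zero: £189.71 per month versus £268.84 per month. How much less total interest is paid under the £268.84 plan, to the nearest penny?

£1,825.71

Monthly rate r = 14.9%/12 = 1.24167% = 0.0124167.
At £189.71/mo: n = ⌈−ln(1 − rB₀/P)/ln(1+r)⌉ = 70 payments (last £99.74); total interest = total paid − £8,800.00 = £4,389.73.
At £268.84/mo: 43 payments (last £72.74); total interest £2,564.02.
Interest saved = £4,389.73 − £2,564.02 = £1,825.71.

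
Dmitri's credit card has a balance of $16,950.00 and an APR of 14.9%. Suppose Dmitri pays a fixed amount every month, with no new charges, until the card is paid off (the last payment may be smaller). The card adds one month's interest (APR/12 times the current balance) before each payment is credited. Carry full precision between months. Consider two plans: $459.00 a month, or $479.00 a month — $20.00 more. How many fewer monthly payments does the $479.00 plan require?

3 fewer payments

Monthly rate r = 14.9%/12 = 1.24167% = 0.0124167.
At $459.00/mo: n = ⌈−ln(1 − rB₀/P)/ln(1+r)⌉ = 50 payments (last $327.38); total interest = total paid − $16,950.00 = $5,868.38.
At $479.00/mo: 47 payments (last $429.59); total interest $5,513.59.
Payments saved = 50 − 47 = 3.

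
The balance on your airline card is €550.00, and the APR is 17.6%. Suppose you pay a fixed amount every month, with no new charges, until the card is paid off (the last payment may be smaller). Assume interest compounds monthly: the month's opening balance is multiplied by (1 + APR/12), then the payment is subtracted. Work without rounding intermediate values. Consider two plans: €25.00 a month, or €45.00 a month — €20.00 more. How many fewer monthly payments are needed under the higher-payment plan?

13 fewer payments

Monthly rate r = 17.6%/12 = 1.46667% = 0.0146667.
At €25.00/mo: n = ⌈−ln(1 − rB₀/P)/ln(1+r)⌉ = 27 payments (last €18.97); total interest = total paid − €550.00 = €118.97.
At €45.00/mo: 14 payments (last €25.63); total interest €60.63.
Payments saved = 27 − 14 = 13.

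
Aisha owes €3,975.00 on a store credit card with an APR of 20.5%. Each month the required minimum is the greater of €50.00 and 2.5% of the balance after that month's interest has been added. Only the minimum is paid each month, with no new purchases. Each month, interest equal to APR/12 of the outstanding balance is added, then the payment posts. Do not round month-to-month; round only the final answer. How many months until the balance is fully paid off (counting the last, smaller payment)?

Monthly rate r = 20.5%/12 = 1.70833% = 0.0170833.
While 2.5% of the post-interest balance exceeds €50.00, each month B ← (B·(1+r))·(1 − 0.025), i.e. B shrinks by the factor (1+r)·0.975 = 0.99166.
This holds for months 1–85. Entering month 86 the balance is €1,950.00; 2.5% of the post-interest balance is now below €50.00, so the flat €50.00 minimum applies from here.
From month 86 a fixed €50.00 at rate r clears €1,950.00 in 65 more payments. Total: 85 + 65 = 150 months.

150 months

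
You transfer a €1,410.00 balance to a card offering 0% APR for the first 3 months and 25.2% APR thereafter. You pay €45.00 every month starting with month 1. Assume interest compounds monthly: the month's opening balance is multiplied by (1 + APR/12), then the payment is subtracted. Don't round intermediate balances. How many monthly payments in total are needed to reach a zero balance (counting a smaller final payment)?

Promo months 1–3 at r₀ = 0%/12 = 0; months 4+ at r₁ = 25.2%/12 = 0.021.
After month 3 (no interest yet): B = €1,410.00 − 3·€45.00 = €1,275.00.
Then at r₁ with €45.00/mo: n₂ = −ln(1 − r₁·B/P)/ln(1+r₁) ≈ 43.49 → 44 more payments.

47 months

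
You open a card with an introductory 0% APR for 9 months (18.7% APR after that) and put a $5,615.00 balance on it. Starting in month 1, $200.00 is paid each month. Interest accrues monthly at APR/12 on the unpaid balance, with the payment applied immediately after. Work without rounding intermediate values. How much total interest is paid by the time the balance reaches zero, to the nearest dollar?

Promo months 1–9 at r₀ = 0%/12 = 0; months 10+ at r₁ = 18.7%/12 = 0.0155833.
After month 9 (no interest yet): B = $5,615.00 − 9·$200.00 = $3,815.00.
Then at r₁ with $200.00/mo: n₂ = −ln(1 − r₁·B/P)/ln(1+r₁) ≈ 22.81 → 23 more payments.
Total paid = 31·$200.00 + $162.78 = $6,362.78; interest = $6,362.78 − $5,615.00 = $747.78.

$748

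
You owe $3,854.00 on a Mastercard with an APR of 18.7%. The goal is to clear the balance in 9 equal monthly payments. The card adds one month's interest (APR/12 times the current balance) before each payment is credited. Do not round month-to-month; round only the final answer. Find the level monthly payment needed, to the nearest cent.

$462.28

Monthly rate r = 18.7%/12 = 1.55833% = 0.0155833.
Level-payment amortization: P = B₀·r / (1 − (1+r)^(−n)) = 3854.00·0.0155833 / (1 − 1.01558^(−9)).
Denominator 1 − (1+r)^(−9) = 0.129918541.
P = 60.0582 / 0.129918541 ≈ 462.28.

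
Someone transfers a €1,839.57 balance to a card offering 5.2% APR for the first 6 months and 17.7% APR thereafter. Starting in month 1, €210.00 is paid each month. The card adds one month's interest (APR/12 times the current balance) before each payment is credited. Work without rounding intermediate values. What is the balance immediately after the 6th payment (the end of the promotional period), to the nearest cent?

Promo months 1–6 at r₀ = 5.2%/12 = 0.00433333; months 7+ at r₁ = 17.7%/12 = 0.01475.
After month 6: iterate B ← B·(1+r₀) − €210.00 for 6 months → €614.19.

€614.19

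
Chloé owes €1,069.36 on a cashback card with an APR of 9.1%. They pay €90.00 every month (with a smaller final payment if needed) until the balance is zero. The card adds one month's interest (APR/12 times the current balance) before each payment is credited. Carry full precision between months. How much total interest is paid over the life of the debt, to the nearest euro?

€56

Monthly rate r = 9.1%/12 = 0.758333% = 0.00758333.
Payoff takes n = ⌈−ln(1 − rB₀/P)/ln(1+r)⌉ = ⌈12.499⌉ = 13 payments; the last is €44.97.
Total paid = 12·€90.00 + €44.97 = €1,124.97.
Total interest = total paid − principal = €1,124.97 − €1,069.36 = €55.61.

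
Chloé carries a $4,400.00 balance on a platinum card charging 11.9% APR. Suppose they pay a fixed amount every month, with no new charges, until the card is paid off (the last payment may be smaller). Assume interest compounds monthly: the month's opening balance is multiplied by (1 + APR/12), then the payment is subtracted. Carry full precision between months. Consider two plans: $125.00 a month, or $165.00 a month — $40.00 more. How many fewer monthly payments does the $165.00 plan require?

12 fewer payments

Monthly rate r = 11.9%/12 = 0.991667% = 0.00991667.
At $125.00/mo: n = ⌈−ln(1 − rB₀/P)/ln(1+r)⌉ = 44 payments (last $63.89); total interest = total paid − $4,400.00 = $1,038.89.
At $165.00/mo: 32 payments (last $20.60); total interest $735.60.
Payments saved = 44 − 32 = 12.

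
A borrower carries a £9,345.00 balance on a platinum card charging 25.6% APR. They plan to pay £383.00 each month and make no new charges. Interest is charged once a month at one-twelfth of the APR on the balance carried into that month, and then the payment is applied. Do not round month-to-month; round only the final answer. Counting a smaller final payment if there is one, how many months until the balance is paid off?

Monthly rate r = 25.6%/12 = 2.13333% = 0.0213333.
Recurrence: B ← B·(1+r) − £383.00.
Month 1: interest £199.36; balance after payment £9,161.36.
Month 2: interest £195.44; balance after payment £8,973.80.
Closed form: n = −ln(1 − rB₀/P)/ln(1+r) = −ln(0.47948)/ln(1.02133) ≈ 34.822, so the balance reaches zero during payment 35.

35 months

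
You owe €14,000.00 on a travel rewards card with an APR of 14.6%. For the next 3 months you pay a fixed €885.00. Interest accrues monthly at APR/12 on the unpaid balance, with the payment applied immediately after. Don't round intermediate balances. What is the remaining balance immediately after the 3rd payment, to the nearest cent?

€11,829.81

Monthly rate r = 14.6%/12 = 1.21667% = 0.0121667.
Each month: B ← B·(1+r) − €885.00.
Month 1: interest €170.33; balance after payment €13,285.33.
Month 2: interest €161.64; balance after payment €12,561.97.
Month 3: interest €152.84; balance after payment €11,829.81.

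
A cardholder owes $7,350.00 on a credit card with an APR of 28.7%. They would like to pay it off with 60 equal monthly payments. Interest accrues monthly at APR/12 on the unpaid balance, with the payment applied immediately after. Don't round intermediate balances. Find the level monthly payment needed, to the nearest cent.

Monthly rate r = 28.7%/12 = 2.39167% = 0.0239167.
Level-payment amortization: P = B₀·r / (1 − (1+r)^(−n)) = 7350.00·0.0239167 / (1 − 1.02392^(−60)).
Denominator 1 − (1+r)^(−60) = 0.757828369.
P = 175.787 / 0.757828369 ≈ 231.96.

$231.96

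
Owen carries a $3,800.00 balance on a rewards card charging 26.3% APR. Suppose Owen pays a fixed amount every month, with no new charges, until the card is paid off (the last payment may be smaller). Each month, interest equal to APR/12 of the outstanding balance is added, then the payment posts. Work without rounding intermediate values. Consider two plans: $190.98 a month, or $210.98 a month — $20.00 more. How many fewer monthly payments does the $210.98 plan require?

Monthly rate r = 26.3%/12 = 2.19167% = 0.0219167.
At $190.98/mo: n = ⌈−ln(1 − rB₀/P)/ln(1+r)⌉ = 27 payments (last $81.30); total interest = total paid − $3,800.00 = $1,246.78.
At $210.98/mo: 24 payments (last $34.05); total interest $1,086.59.
Payments saved = 27 − 24 = 3.

3 fewer payments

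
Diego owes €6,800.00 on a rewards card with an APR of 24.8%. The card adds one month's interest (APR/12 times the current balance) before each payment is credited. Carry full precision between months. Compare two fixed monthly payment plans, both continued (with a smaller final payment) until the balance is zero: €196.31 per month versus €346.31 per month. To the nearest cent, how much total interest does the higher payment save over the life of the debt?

€3,262.99

Monthly rate r = 24.8%/12 = 2.06667% = 0.0206667.
At €196.31/mo: n = ⌈−ln(1 − rB₀/P)/ln(1+r)⌉ = 62 payments (last €101.49); total interest = total paid − €6,800.00 = €5,276.40.
At €346.31/mo: 26 payments (last €155.66); total interest €2,013.41.
Interest saved = €5,276.40 − €2,013.41 = €3,262.99.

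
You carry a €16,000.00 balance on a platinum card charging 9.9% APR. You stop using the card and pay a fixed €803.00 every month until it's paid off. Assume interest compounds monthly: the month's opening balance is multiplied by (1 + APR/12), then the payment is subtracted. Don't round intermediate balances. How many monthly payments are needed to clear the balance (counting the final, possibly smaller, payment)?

Monthly rate r = 9.9%/12 = 0.825% = 0.00825.
Recurrence: B ← B·(1+r) − €803.00.
Month 1: interest €132.00; balance after payment €15,329.00.
Month 2: interest €126.46; balance after payment €14,652.46.
Closed form: n = −ln(1 − rB₀/P)/ln(1+r) = −ln(0.83562)/ln(1.00825) ≈ 21.858, so the balance reaches zero during payment 22.

22 payments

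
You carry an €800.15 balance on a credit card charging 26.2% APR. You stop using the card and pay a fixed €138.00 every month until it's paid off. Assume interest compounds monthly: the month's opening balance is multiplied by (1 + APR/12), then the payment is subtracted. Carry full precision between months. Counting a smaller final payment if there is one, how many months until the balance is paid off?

7 payments

Monthly rate r = 26.2%/12 = 2.18333% = 0.0218333.
Recurrence: B ← B·(1+r) − €138.00.
Month 1: interest €17.47; balance after payment €679.62.
Month 2: interest €14.84; balance after payment €556.46.
Closed form: n = −ln(1 − rB₀/P)/ln(1+r) = −ln(0.87341)/ln(1.02183) ≈ 6.267, so the balance reaches zero during payment 7.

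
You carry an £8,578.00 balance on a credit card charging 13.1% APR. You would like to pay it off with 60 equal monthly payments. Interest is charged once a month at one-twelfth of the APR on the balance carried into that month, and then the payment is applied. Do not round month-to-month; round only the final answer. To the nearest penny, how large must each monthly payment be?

£195.62

Monthly rate r = 13.1%/12 = 1.09167% = 0.0109167.
Level-payment amortization: P = B₀·r / (1 − (1+r)^(−n)) = 8578.00·0.0109167 / (1 − 1.01092^(−60)).
Denominator 1 − (1+r)^(−60) = 0.478710954.
P = 93.6432 / 0.478710954 ≈ 195.62.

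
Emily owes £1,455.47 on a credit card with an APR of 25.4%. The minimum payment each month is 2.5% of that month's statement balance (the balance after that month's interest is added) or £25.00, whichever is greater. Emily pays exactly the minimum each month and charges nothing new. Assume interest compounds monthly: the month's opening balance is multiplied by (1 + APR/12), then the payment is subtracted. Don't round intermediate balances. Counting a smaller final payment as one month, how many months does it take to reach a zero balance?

Monthly rate r = 25.4%/12 = 2.11667% = 0.0211667.
While 2.5% of the post-interest balance exceeds £25.00, each month B ← (B·(1+r))·(1 − 0.025), i.e. B shrinks by the factor (1+r)·0.975 = 0.99564.
This holds for months 1–91. Entering month 92 the balance is £977.72; 2.5% of the post-interest balance is now below £25.00, so the flat £25.00 minimum applies from here.
From month 92 a fixed £25.00 at rate r clears £977.72 in 84 more payments. Total: 91 + 84 = 175 months.

175 months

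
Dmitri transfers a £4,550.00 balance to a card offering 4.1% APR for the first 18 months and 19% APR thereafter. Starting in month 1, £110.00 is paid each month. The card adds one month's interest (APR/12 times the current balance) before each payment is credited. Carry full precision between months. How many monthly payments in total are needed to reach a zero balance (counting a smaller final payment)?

Promo months 1–18 at r₀ = 4.1%/12 = 0.00341667; months 19+ at r₁ = 19%/12 = 0.0158333.
After month 18: iterate B ← B·(1+r₀) − £110.00 for 18 months → £2,799.54.
Then at r₁ with £110.00/mo: n₂ = −ln(1 − r₁·B/P)/ln(1+r₁) ≈ 32.83 → 33 more payments.

51 payments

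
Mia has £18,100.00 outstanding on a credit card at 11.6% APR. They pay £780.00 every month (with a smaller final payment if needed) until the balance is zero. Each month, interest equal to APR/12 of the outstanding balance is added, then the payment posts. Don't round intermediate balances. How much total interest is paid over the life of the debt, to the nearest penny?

£2,495.82

Monthly rate r = 11.6%/12 = 0.966667% = 0.00966667.
Payoff takes n = ⌈−ln(1 − rB₀/P)/ln(1+r)⌉ = ⌈26.404⌉ = 27 payments; the last is £315.82.
Total paid = 26·£780.00 + £315.82 = £20,595.82.
Total interest = total paid − principal = £20,595.82 − £18,100.00 = £2,495.82.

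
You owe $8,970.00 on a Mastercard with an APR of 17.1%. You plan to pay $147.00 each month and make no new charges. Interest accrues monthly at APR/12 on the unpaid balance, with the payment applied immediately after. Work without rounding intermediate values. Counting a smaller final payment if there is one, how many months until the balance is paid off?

144 payments

Monthly rate r = 17.1%/12 = 1.425% = 0.01425.
Recurrence: B ← B·(1+r) − $147.00.
Month 1: interest $127.82; balance after payment $8,950.82.
Month 2: interest $127.55; balance after payment $8,931.37.
Closed form: n = −ln(1 − rB₀/P)/ln(1+r) = −ln(0.13046)/ln(1.01425) ≈ 143.942, so the balance reaches zero during payment 144.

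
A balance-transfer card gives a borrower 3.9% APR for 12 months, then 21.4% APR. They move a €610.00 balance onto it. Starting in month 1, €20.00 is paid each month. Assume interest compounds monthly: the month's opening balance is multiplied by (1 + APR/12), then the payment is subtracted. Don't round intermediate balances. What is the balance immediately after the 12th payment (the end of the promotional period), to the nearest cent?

€389.88

Promo months 1–12 at r₀ = 3.9%/12 = 0.00325; months 13+ at r₁ = 21.4%/12 = 0.0178333.
After month 12: iterate B ← B·(1+r₀) − €20.00 for 12 months → €389.88.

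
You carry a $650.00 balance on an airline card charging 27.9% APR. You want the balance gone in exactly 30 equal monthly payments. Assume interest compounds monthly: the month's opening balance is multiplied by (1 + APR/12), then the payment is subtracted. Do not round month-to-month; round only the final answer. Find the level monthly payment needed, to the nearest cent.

Monthly rate r = 27.9%/12 = 2.325% = 0.02325.
Level-payment amortization: P = B₀·r / (1 − (1+r)^(−n)) = 650.00·0.02325 / (1 − 1.02325^(−30)).
Denominator 1 − (1+r)^(−30) = 0.498180654.
P = 15.1125 / 0.498180654 ≈ 30.34.

$30.34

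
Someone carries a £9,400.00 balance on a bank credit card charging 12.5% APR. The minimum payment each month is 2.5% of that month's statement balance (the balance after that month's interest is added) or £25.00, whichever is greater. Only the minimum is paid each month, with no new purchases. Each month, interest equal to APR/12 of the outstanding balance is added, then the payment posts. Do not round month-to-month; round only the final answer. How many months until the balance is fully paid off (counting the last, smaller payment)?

Monthly rate r = 12.5%/12 = 1.04167% = 0.0104167.
While 2.5% of the post-interest balance exceeds £25.00, each month B ← (B·(1+r))·(1 − 0.025), i.e. B shrinks by the factor (1+r)·0.975 = 0.98516.
This holds for months 1–151. Entering month 152 the balance is £982.65; 2.5% of the post-interest balance is now below £25.00, so the flat £25.00 minimum applies from here.
From month 152 a fixed £25.00 at rate r clears £982.65 in 51 more payments. Total: 151 + 51 = 202 months.

202 months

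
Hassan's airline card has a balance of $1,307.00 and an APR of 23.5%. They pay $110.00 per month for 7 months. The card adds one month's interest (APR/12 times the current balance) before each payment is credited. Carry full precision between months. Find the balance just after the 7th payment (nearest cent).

Monthly rate r = 23.5%/12 = 1.95833% = 0.0195833.
Each month: B ← B·(1+r) − $110.00.
Month 1: interest $25.60; balance after payment $1,222.60.
Month 2: interest $23.94; balance after payment $1,136.54.
Month 3: interest $22.26; balance after payment $1,048.80.
Month 4: interest $20.54; balance after payment $959.33.
Month 5: interest $18.79; balance after payment $868.12.
Month 6: interest $17.00; balance after payment $775.12.
Month 7: interest $15.18; balance after payment $680.30.

$680.30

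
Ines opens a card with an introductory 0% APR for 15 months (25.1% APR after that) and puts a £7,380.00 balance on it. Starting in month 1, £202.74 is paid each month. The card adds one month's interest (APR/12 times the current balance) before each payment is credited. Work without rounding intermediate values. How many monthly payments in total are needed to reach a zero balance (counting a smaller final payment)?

Promo months 1–15 at r₀ = 0%/12 = 0; months 16+ at r₁ = 25.1%/12 = 0.0209167.
After month 15 (no interest yet): B = £7,380.00 − 15·£202.74 = £4,338.90.
Then at r₁ with £202.74/mo: n₂ = −ln(1 − r₁·B/P)/ln(1+r₁) ≈ 28.67 → 29 more payments.

44 payments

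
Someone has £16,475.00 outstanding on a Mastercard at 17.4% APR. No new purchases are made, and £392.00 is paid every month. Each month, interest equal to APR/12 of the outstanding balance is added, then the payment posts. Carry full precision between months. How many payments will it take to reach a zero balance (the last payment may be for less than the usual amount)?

66 payments

Monthly rate r = 17.4%/12 = 1.45% = 0.0145.
Recurrence: B ← B·(1+r) − £392.00.
Month 1: interest £238.89; balance after payment £16,321.89.
Month 2: interest £236.67; balance after payment £16,166.55.
Closed form: n = −ln(1 − rB₀/P)/ln(1+r) = −ln(0.39059)/ln(1.0145) ≈ 65.303, so the balance reaches zero during payment 66.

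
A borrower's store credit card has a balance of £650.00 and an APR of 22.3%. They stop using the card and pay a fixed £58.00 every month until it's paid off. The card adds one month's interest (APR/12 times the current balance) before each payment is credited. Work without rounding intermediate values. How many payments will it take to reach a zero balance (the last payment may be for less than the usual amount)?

13 months

Monthly rate r = 22.3%/12 = 1.85833% = 0.0185833.
Recurrence: B ← B·(1+r) − £58.00.
Month 1: interest £12.08; balance after payment £604.08.
Month 2: interest £11.23; balance after payment £557.30.
Closed form: n = −ln(1 − rB₀/P)/ln(1+r) = −ln(0.79174)/ln(1.01858) ≈ 12.683, so the balance reaches zero during payment 13.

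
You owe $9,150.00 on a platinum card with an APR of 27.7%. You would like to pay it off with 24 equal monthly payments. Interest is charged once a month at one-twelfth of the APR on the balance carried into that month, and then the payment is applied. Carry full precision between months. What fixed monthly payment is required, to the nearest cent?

$500.83

Monthly rate r = 27.7%/12 = 2.30833% = 0.0230833.
Level-payment amortization: P = B₀·r / (1 − (1+r)^(−n)) = 9150.00·0.0230833 / (1 − 1.02308^(−24)).
Denominator 1 − (1+r)^(−24) = 0.421723206.
P = 211.213 / 0.421723206 ≈ 500.83.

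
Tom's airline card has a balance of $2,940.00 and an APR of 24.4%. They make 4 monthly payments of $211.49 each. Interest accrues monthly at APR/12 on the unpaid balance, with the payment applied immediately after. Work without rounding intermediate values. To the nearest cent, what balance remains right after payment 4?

$2,314.40

Monthly rate r = 24.4%/12 = 2.03333% = 0.0203333.
Each month: B ← B·(1+r) − $211.49.
Month 1: interest $59.78; balance after payment $2,788.29.
Month 2: interest $56.70; balance after payment $2,633.50.
Month 3: interest $53.55; balance after payment $2,475.55.
Month 4: interest $50.34; balance after payment $2,314.40.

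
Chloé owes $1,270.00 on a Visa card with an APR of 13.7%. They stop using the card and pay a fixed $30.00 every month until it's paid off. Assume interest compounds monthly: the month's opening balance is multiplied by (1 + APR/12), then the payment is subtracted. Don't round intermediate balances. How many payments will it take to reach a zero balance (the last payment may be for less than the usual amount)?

Monthly rate r = 13.7%/12 = 1.14167% = 0.0114167.
Recurrence: B ← B·(1+r) − $30.00.
Month 1: interest $14.50; balance after payment $1,254.50.
Month 2: interest $14.32; balance after payment $1,238.82.
Closed form: n = −ln(1 − rB₀/P)/ln(1+r) = −ln(0.51669)/ln(1.01142) ≈ 58.166, so the balance reaches zero during payment 59.

59 payments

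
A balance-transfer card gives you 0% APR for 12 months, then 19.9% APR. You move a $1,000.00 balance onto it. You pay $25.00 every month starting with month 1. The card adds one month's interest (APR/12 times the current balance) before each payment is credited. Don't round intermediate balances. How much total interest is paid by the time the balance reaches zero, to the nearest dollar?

$249

Promo months 1–12 at r₀ = 0%/12 = 0; months 13+ at r₁ = 19.9%/12 = 0.0165833.
After month 12 (no interest yet): B = $1,000.00 − 12·$25.00 = $700.00.
Then at r₁ with $25.00/mo: n₂ = −ln(1 − r₁·B/P)/ln(1+r₁) ≈ 37.95 → 38 more payments.
Total paid = 49·$25.00 + $23.86 = $1,248.86; interest = $1,248.86 − $1,000.00 = $248.86.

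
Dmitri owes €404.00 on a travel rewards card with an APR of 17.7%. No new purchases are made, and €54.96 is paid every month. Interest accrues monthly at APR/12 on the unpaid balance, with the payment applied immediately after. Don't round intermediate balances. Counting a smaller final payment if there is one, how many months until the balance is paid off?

Monthly rate r = 17.7%/12 = 1.475% = 0.01475.
Recurrence: B ← B·(1+r) − €54.96.
Month 1: interest €5.96; balance after payment €355.00.
Month 2: interest €5.24; balance after payment €305.28.
Closed form: n = −ln(1 − rB₀/P)/ln(1+r) = −ln(0.89158)/ln(1.01475) ≈ 7.838, so the balance reaches zero during payment 8.

8 payments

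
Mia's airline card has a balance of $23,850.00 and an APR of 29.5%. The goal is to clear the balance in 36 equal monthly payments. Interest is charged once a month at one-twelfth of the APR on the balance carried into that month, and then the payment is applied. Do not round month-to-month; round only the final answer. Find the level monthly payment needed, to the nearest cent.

$1,005.95

Monthly rate r = 29.5%/12 = 2.45833% = 0.0245833.
Level-payment amortization: P = B₀·r / (1 − (1+r)^(−n)) = 23850.00·0.0245833 / (1 − 1.02458^(−36)).
Denominator 1 − (1+r)^(−36) = 0.582844795.
P = 586.312 / 0.582844795 ≈ 1005.95.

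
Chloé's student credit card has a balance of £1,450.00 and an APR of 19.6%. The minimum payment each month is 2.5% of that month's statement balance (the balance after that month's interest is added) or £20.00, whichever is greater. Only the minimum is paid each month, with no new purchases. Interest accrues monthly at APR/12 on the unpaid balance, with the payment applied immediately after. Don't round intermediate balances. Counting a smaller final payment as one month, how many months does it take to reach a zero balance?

131 months

Monthly rate r = 19.6%/12 = 1.63333% = 0.0163333.
While 2.5% of the post-interest balance exceeds £20.00, each month B ← (B·(1+r))·(1 − 0.025), i.e. B shrinks by the factor (1+r)·0.975 = 0.99092.
This holds for months 1–68. Entering month 69 the balance is £780.08; 2.5% of the post-interest balance is now below £20.00, so the flat £20.00 minimum applies from here.
From month 69 a fixed £20.00 at rate r clears £780.08 in 63 more payments. Total: 68 + 63 = 131 months.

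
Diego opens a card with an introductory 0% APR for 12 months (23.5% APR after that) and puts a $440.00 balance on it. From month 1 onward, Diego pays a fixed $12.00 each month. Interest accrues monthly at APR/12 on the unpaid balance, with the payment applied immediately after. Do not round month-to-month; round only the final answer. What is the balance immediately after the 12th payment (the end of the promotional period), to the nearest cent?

$296.00

Promo months 1–12 at r₀ = 0%/12 = 0; months 13+ at r₁ = 23.5%/12 = 0.0195833.
After month 12 (no interest yet): B = $440.00 − 12·$12.00 = $296.00.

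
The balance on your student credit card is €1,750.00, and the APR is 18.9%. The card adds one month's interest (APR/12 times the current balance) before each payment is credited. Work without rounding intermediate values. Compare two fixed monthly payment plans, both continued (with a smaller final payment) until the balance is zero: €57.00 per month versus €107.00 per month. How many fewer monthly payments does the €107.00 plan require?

Monthly rate r = 18.9%/12 = 1.575% = 0.01575.
At €57.00/mo: n = ⌈−ln(1 − rB₀/P)/ln(1+r)⌉ = 43 payments (last €16.28); total interest = total paid − €1,750.00 = €660.28.
At €107.00/mo: 20 payments (last €6.49); total interest €289.49.
Payments saved = 43 − 20 = 23.

23 fewer payments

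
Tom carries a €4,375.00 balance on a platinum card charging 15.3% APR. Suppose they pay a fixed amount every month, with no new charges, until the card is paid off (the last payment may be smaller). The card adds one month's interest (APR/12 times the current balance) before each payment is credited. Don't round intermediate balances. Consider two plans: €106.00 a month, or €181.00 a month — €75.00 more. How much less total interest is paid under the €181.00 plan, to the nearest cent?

Monthly rate r = 15.3%/12 = 1.275% = 0.01275.
At €106.00/mo: n = ⌈−ln(1 − rB₀/P)/ln(1+r)⌉ = 59 payments (last €102.31); total interest = total paid − €4,375.00 = €1,875.31.
At €181.00/mo: 30 payments (last €14.69); total interest €888.69.
Interest saved = €1,875.31 − €888.69 = €986.62.

€986.62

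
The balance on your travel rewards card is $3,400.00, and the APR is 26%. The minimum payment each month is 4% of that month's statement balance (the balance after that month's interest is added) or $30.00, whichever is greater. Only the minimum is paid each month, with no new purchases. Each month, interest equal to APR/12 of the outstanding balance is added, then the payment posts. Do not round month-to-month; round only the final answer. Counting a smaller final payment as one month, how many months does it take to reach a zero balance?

Monthly rate r = 26%/12 = 2.16667% = 0.0216667.
While 4% of the post-interest balance exceeds $30.00, each month B ← (B·(1+r))·(1 − 0.04), i.e. B shrinks by the factor (1+r)·0.96 = 0.9808.
This holds for months 1–80. Entering month 81 the balance is $720.97; 4% of the post-interest balance is now below $30.00, so the flat $30.00 minimum applies from here.
From month 81 a fixed $30.00 at rate r clears $720.97 in 35 more payments. Total: 80 + 35 = 115 months.

115 months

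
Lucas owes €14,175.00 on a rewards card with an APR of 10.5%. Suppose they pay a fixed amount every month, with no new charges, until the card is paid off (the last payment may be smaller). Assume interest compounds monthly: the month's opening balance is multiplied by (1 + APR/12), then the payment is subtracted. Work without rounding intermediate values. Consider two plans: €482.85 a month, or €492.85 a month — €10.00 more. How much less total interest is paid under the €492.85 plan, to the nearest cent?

Monthly rate r = 10.5%/12 = 0.875% = 0.00875.
At €482.85/mo: n = ⌈−ln(1 − rB₀/P)/ln(1+r)⌉ = 35 payments (last €37.99); total interest = total paid − €14,175.00 = €2,279.89.
At €492.85/mo: 34 payments (last €136.51); total interest €2,225.56.
Interest saved = €2,279.89 − €2,225.56 = €54.33.

€54.33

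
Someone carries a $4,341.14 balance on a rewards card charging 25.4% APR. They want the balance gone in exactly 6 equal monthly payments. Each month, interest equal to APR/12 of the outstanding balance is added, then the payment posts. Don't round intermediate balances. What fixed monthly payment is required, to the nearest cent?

Monthly rate r = 25.4%/12 = 2.11667% = 0.0211667.
Level-payment amortization: P = B₀·r / (1 − (1+r)^(−n)) = 4341.14·0.0211667 / (1 − 1.02117^(−6)).
Denominator 1 − (1+r)^(−6) = 0.118098218.
P = 91.8875 / 0.118098218 ≈ 778.06.

$778.06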